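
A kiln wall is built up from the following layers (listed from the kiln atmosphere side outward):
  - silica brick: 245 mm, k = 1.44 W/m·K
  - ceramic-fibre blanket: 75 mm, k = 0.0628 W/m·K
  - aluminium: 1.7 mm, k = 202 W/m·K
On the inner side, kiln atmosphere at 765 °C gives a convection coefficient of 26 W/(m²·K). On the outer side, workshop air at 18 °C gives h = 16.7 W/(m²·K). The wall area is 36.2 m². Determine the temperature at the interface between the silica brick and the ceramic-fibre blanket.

T ≈ 658 °C

Treating each layer as a thermal resistance in series:
R_inner film = 1/(h_i·A) = 1/(26×36.2) = 0.001062 K/W
R_silica brick = L/(kA) = 0.245/(1.44×36.2) = 0.0047 K/W
R_ceramic-fibre blanket = L/(kA) = 0.075/(0.0628×36.2) = 0.03299 K/W
R_aluminium = L/(kA) = 0.0017/(202×36.2) = 2.325×10^-7 K/W
R_outer film = 1/(h_o·A) = 1/(16.7×36.2) = 0.001654 K/W
R_total = 0.04041 K/W;  Q = ΔT/R_total = 747/0.04041 = 18490 W
T_interface = T_inner − Q·ΣR(inner→interface) = 765 − 18500×0.005762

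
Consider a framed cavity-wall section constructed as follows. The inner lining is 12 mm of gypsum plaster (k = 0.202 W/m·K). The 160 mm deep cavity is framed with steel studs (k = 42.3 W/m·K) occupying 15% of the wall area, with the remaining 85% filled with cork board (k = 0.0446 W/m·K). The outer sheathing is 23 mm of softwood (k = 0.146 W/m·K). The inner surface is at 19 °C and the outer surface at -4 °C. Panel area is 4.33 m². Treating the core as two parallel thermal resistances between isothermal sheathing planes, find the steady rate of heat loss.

Sheathing layers in series; stud and cavity paths in parallel between them.
R_inner = 0.012/(0.202×4.33) = 0.01372 K/W
R_stud  = 0.16/(42.3×0.15×4.33) = 0.005824 K/W
R_cav   = 0.16/(0.0446×0.85×4.33) = 0.9747 K/W
1/R_core = 1/R_stud + 1/R_cav → R_core = 0.005789 K/W
R_outer = 0.023/(0.146×4.33) = 0.03638 K/W
R_total = 0.05589 K/W
Q = ΔT/R_total = 23/0.05589

Q ≈ 412 W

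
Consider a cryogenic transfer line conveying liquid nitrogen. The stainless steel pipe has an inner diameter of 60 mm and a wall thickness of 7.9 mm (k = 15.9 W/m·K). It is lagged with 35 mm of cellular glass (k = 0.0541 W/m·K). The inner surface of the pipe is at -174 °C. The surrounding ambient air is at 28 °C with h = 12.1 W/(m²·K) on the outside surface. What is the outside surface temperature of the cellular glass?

Radial resistances (cylindrical: R_cond = ln(r_o/r_i)/(2πkL), R_conv = 1/(h·2πrL)):
R_stainless steel pipe wall = ln(37.9/30)/(2π×15.9×1) = 0.00234 K/W
R_cellular glass = ln(72.9/37.9)/(2π×0.0541×1) = 1.924 K/W
R_outer film = 1/(h_o·2πr_oL) = 1/(12.1×2π×0.0729×1) = 0.1804 K/W
R_total = 2.107 K/W
Q = ΔT/R_total = 202/2.107
Q = 95.9 W/m
T_interface = T_inner + Q·ΣR(inner→interface) = -174 + 95.9×1.927

T ≈ 10.7 °C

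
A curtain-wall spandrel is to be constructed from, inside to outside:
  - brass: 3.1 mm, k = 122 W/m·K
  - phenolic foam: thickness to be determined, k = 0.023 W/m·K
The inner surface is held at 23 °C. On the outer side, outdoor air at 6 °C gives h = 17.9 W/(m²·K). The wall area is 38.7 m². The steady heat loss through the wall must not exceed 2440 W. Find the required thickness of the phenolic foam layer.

Using the resistance-network approach (series):
R_brass = L/(kA) = 0.0031/(122×38.7) = 6.566×10^-7 K/W
R_outer film = 1/(h_o·A) = 1/(17.9×38.7) = 0.001444 K/W
Sum of the known resistances R_other = 0.001444 K/W
Required total resistance R_tot = ΔT/Q_allow = 17/2440 = 0.006967 K/W
R_phenolic foam = R_tot − R_other = 0.005523 K/W
L = R·k·A = 0.005523×0.023×38.7

L ≈ 4.92 mm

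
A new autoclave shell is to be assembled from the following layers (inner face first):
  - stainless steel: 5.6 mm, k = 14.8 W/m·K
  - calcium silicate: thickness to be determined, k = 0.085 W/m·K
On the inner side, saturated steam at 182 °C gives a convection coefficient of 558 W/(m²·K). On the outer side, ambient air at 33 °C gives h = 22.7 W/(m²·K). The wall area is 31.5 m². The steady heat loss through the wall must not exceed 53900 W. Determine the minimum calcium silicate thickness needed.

Thermal resistances in series:
R_inner film = 1/(h_i·A) = 1/(558×31.5) = 5.689×10^-5 K/W
R_stainless steel = L/(kA) = 0.0056/(14.8×31.5) = 1.201×10^-5 K/W
R_outer film = 1/(h_o·A) = 1/(22.7×31.5) = 0.001399 K/W
Sum of the known resistances R_other = 0.001467 K/W
Required total resistance R_tot = ΔT/Q_allow = 149/53900 = 0.002764 K/W
R_calcium silicate = R_tot − R_other = 0.001297 K/W
L = R·k·A = 0.001297×0.085×31.5

L ≈ 3.47 mm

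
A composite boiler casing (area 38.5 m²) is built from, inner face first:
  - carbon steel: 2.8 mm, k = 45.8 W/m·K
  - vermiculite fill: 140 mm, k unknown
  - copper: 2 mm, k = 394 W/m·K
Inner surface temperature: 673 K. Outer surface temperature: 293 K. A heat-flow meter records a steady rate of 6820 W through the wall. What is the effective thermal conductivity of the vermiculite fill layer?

k ≈ 0.0653 W/(m·K)

Series thermal resistances:
R_carbon steel = L/(kA) = 0.0028/(45.8×38.5) = 1.588×10^-6 K/W
R_copper = L/(kA) = 0.002/(394×38.5) = 1.318×10^-7 K/W
Sum of known resistances R_other = 1.72×10^-6 K/W
Total R = ΔT/Q = 380/6820 = 0.05572 K/W
R_vermiculite fill = R_total − R_other = 0.05572 K/W
k = L/(R·A) = 0.14/(0.05572×38.5)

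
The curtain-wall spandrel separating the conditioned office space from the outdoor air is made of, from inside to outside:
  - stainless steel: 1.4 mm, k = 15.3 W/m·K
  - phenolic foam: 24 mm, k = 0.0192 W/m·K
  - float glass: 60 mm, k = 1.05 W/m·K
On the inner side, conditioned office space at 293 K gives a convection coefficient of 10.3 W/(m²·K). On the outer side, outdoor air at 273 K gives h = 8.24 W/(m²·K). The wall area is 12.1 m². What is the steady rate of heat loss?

Model the wall as resistances in series:
R_inner film = 1/(h_i·A) = 1/(10.3×12.1) = 0.008024 K/W
R_stainless steel = L/(kA) = 0.0014/(15.3×12.1) = 7.562×10^-6 K/W
R_phenolic foam = L/(kA) = 0.024/(0.0192×12.1) = 0.1033 K/W
R_float glass = L/(kA) = 0.06/(1.05×12.1) = 0.004723 K/W
R_outer film = 1/(h_o·A) = 1/(8.24×12.1) = 0.01003 K/W
R_total = 0.1261 K/W
Q = ΔT / R_total = 20 / 0.1261

Q ≈ 159 W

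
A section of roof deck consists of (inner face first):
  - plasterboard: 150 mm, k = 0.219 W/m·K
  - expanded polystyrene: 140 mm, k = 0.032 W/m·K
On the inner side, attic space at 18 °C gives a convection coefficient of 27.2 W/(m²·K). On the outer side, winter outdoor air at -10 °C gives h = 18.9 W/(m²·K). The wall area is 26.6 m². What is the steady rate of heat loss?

Treating each layer as a thermal resistance in series:
R_inner film = 1/(h_i·A) = 1/(27.2×26.6) = 0.001382 K/W
R_plasterboard = L/(kA) = 0.15/(0.219×26.6) = 0.02575 K/W
R_expanded polystyrene = L/(kA) = 0.14/(0.032×26.6) = 0.1645 K/W
R_outer film = 1/(h_o·A) = 1/(18.9×26.6) = 0.001989 K/W
R_total = 0.1936 K/W
Q = ΔT / R_total = 28 / 0.1936

Q ≈ 145 W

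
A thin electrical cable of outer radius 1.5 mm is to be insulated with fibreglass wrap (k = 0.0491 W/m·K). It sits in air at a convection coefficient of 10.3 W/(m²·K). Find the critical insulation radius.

For a cylinder r_cr = k/h = 0.0491/10.3
r_cr = 4.77 mm; since the bare radius (1.5 mm) is below r_cr, adding a thin layer of insulation will *increase* heat loss.

r_cr ≈ 4.77 mm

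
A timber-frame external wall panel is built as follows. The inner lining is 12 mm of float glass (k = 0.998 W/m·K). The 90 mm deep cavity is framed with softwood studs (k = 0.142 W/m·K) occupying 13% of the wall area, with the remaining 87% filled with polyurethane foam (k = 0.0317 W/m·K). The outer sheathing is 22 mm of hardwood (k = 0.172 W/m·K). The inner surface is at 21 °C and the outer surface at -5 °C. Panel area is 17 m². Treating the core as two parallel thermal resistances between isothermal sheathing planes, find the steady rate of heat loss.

Sheathing layers in series; stud and cavity paths in parallel between them.
R_inner = 0.012/(0.998×17) = 7.073×10^-4 K/W
R_stud  = 0.09/(0.142×0.13×17) = 0.2868 K/W
R_cav   = 0.09/(0.0317×0.87×17) = 0.192 K/W
1/R_core = 1/R_stud + 1/R_cav → R_core = 0.115 K/W
R_outer = 0.022/(0.172×17) = 0.007524 K/W
R_total = 0.1232 K/W
Q = ΔT/R_total = 26/0.1232

Q ≈ 211 W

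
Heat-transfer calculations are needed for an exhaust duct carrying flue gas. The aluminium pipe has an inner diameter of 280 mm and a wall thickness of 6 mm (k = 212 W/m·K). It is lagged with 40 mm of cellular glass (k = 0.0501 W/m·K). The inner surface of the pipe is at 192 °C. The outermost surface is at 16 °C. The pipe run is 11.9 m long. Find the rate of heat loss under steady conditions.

Treating each annulus and film as a series resistance:
R_aluminium pipe wall = ln(146/140)/(2π×212×11.9) = 2.647×10^-6 K/W
R_cellular glass = ln(186/146)/(2π×0.0501×11.9) = 0.06464 K/W
R_total = 0.06464 K/W
Q = ΔT/R_total = 176/0.06464

Q ≈ 2720 W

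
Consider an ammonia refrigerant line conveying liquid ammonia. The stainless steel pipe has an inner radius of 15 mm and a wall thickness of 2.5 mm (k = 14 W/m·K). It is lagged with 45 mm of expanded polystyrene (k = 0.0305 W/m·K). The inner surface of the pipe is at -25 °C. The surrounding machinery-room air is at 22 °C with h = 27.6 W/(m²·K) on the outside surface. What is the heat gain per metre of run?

q′ ≈ 6.98 W/m

Per-layer cylindrical resistances, series-summed:
R_stainless steel pipe wall = ln(17.5/15)/(2π×14×1) = 0.001752 K/W
R_expanded polystyrene = ln(62.5/17.5)/(2π×0.0305×1) = 6.643 K/W
R_outer film = 1/(h_o·2πr_oL) = 1/(27.6×2π×0.0625×1) = 0.09226 K/W
R_total = 6.737 K/W
Q = ΔT/R_total = 47/6.737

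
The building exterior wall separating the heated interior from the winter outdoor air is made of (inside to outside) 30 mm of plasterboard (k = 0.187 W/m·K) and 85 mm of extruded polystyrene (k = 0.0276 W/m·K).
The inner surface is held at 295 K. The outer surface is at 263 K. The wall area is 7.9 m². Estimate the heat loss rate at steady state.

Q ≈ 78 W

Thermal resistances in series:
R_plasterboard = L/(kA) = 0.03/(0.187×7.9) = 0.02031 K/W
R_extruded polystyrene = L/(kA) = 0.085/(0.0276×7.9) = 0.3898 K/W
R_total = 0.4101 K/W
Q = ΔT / R_total = 32 / 0.4101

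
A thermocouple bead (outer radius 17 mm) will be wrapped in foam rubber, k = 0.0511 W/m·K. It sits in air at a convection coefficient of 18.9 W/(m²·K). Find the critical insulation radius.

For a sphere r_cr = 2k/h = 2×0.0511/18.9
r_cr = 5.41 mm; since the bare radius (17 mm) is above r_cr, any added insulation will reduce heat loss.

r_cr ≈ 5.41 mm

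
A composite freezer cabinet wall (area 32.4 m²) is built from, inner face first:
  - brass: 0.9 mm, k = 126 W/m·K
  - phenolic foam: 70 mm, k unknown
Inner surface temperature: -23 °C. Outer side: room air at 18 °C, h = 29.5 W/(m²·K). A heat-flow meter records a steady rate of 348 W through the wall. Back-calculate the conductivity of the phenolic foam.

k ≈ 0.0185 W/(m·K)

Treating each layer as a thermal resistance in series:
R_brass = L/(kA) = 0.0009/(126×32.4) = 2.205×10^-7 K/W
R_outer film = 1/(h_o·A) = 1/(29.5×32.4) = 0.001046 K/W
Sum of known resistances R_other = 0.001046 K/W
Total R = ΔT/Q = 41/348 = 0.1178 K/W
R_phenolic foam = R_total − R_other = 0.1168 K/W
k = L/(R·A) = 0.07/(0.1168×32.4)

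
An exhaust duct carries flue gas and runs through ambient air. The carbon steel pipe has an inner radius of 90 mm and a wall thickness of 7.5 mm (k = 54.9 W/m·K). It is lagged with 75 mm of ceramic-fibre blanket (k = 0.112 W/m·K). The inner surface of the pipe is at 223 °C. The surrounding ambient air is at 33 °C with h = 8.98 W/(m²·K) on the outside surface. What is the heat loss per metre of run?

Cylindrical conduction, so R = ln(r₂/r₁)/(2πkL) per layer, in series:
R_carbon steel pipe wall = ln(97.5/90)/(2π×54.9×1) = 2.32×10^-4 K/W
R_ceramic-fibre blanket = ln(172.5/97.5)/(2π×0.112×1) = 0.8108 K/W
R_outer film = 1/(h_o·2πr_oL) = 1/(8.98×2π×0.1725×1) = 0.1027 K/W
R_total = 0.9137 K/W
Q = ΔT/R_total = 190/0.9137

q′ ≈ 208 W/m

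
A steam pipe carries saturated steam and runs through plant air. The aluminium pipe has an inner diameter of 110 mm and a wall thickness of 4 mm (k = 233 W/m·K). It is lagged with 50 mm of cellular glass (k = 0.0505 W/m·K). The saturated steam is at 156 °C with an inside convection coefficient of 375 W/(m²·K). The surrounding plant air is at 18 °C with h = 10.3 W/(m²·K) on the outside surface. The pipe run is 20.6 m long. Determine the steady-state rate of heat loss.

Treating each annulus and film as a series resistance:
R_inner film = 1/(h_i·2πr₁L) = 1/(375×2π×0.055×20.6) = 3.746×10^-4 K/W
R_aluminium pipe wall = ln(59/55)/(2π×233×20.6) = 2.328×10^-6 K/W
R_cellular glass = ln(109/59)/(2π×0.0505×20.6) = 0.09391 K/W
R_outer film = 1/(h_o·2πr_oL) = 1/(10.3×2π×0.109×20.6) = 0.006882 K/W
R_total = 0.1012 K/W
Q = ΔT/R_total = 138/0.1012

Q ≈ 1360 W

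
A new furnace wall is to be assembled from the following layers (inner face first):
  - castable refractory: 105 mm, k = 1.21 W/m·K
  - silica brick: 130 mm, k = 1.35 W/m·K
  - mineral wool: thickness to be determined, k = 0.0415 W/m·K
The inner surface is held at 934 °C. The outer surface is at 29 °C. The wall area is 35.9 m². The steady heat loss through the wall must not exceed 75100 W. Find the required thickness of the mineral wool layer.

Thermal resistances in series:
R_castable refractory = L/(kA) = 0.105/(1.21×35.9) = 0.002417 K/W
R_silica brick = L/(kA) = 0.13/(1.35×35.9) = 0.002682 K/W
Sum of the known resistances R_other = 0.0051 K/W
Required total resistance R_tot = ΔT/Q_allow = 905/75100 = 0.01205 K/W
R_mineral wool = R_tot − R_other = 0.006951 K/W
L = R·k·A = 0.006951×0.0415×35.9

L ≈ 10.4 mm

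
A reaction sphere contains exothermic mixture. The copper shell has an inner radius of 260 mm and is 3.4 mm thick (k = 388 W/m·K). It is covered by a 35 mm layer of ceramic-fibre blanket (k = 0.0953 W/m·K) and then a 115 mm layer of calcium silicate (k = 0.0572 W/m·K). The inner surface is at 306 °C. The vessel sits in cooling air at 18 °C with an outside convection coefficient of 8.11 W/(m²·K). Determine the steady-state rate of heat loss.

Spherical conduction: R = (1/r_in − 1/r_out)/(4πk) per layer; series-sum.
R_copper shell = (1/0.26 − 1/0.2634)/(4π×388) = 1.018×10^-5 K/W
R_ceramic-fibre blanket = (1/0.2634 − 1/0.2984)/(4π×0.0953) = 0.3718 K/W
R_calcium silicate = (1/0.2984 − 1/0.4134)/(4π×0.0572) = 1.297 K/W
R_outer film = 1/(h·4πr_o²) = 1/(8.11×4π×0.4134²) = 0.05742 K/W
R_total = 1.726 K/W
Q = ΔT/R_total = 288/1.726

Q ≈ 167 W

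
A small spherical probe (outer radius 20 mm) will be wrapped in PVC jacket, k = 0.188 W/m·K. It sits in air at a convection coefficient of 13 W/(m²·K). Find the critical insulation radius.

For a sphere r_cr = 2k/h = 2×0.188/13
r_cr = 28.9 mm; since the bare radius (20 mm) is below r_cr, adding a thin layer of insulation will *increase* heat loss.

r_cr ≈ 28.9 mm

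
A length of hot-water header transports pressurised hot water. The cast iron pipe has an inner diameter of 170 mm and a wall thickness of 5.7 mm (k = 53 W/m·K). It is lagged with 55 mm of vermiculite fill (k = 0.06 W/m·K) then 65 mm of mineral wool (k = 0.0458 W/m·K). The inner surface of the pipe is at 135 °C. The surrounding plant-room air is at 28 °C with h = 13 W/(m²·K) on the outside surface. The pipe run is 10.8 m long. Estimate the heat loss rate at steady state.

Q ≈ 445 W

Per-layer cylindrical resistances, series-summed:
R_cast iron pipe wall = ln(90.7/85)/(2π×53×10.8) = 1.805×10^-5 K/W
R_vermiculite fill = ln(145.7/90.7)/(2π×0.06×10.8) = 0.1164 K/W
R_mineral wool = ln(210.7/145.7)/(2π×0.0458×10.8) = 0.1187 K/W
R_outer film = 1/(h_o·2πr_oL) = 1/(13×2π×0.2107×10.8) = 0.00538 K/W
R_total = 0.2405 K/W
Q = ΔT/R_total = 107/0.2405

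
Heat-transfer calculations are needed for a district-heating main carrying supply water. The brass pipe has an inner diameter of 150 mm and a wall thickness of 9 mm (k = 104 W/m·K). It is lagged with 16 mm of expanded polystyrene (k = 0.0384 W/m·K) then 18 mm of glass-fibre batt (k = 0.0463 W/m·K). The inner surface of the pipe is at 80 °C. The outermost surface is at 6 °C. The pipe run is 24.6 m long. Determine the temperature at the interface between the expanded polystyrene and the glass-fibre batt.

Cylindrical conduction, so R = ln(r₂/r₁)/(2πkL) per layer, in series:
R_brass pipe wall = ln(84/75)/(2π×104×24.6) = 7.05×10^-6 K/W
R_expanded polystyrene = ln(100/84)/(2π×0.0384×24.6) = 0.02938 K/W
R_glass-fibre batt = ln(118/100)/(2π×0.0463×24.6) = 0.02313 K/W
R_total = 0.05251 K/W
Q = ΔT/R_total = 74/0.05251
Q = 1410 W
T_interface = T_inner − Q·ΣR(inner→interface) = 80 − 1410×0.02938

T ≈ 38.6 °C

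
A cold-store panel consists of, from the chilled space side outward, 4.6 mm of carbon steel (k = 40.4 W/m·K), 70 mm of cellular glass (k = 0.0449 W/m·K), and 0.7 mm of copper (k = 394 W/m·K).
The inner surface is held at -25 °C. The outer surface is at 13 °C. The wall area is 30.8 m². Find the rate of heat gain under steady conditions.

Q ≈ 751 W

Thermal resistances in series:
R_carbon steel = L/(kA) = 0.0046/(40.4×30.8) = 3.697×10^-6 K/W
R_cellular glass = L/(kA) = 0.07/(0.0449×30.8) = 0.05062 K/W
R_copper = L/(kA) = 0.0007/(394×30.8) = 5.768×10^-8 K/W
R_total = 0.05062 K/W
Q = ΔT / R_total = 38 / 0.05062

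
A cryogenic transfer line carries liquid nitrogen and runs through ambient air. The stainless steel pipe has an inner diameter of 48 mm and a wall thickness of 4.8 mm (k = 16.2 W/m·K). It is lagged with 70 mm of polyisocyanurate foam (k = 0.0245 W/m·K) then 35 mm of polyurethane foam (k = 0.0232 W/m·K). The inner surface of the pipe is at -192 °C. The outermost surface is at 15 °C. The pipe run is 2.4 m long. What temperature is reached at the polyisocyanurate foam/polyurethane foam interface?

Cylindrical conduction, so R = ln(r₂/r₁)/(2πkL) per layer, in series:
R_stainless steel pipe wall = ln(28.8/24)/(2π×16.2×2.4) = 7.463×10^-4 K/W
R_polyisocyanurate foam = ln(98.8/28.8)/(2π×0.0245×2.4) = 3.337 K/W
R_polyurethane foam = ln(133.8/98.8)/(2π×0.0232×2.4) = 0.8668 K/W
R_total = 4.204 K/W
Q = ΔT/R_total = 207/4.204
Q = 49.2 W
T_interface = T_inner + Q·ΣR(inner→interface) = -192 + 49.2×3.337

T ≈ -27.7 °C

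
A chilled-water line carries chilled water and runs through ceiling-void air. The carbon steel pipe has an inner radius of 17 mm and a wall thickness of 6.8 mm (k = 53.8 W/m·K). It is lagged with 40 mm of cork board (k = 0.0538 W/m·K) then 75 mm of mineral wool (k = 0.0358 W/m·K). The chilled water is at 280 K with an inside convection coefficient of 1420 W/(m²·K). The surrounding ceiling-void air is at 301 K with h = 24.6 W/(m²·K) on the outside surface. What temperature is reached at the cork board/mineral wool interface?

Cylindrical conduction, so R = ln(r₂/r₁)/(2πkL) per layer, in series:
R_inner film = 1/(h_i·2πr₁L) = 1/(1420×2π×0.017×1) = 0.006593 K/W
R_carbon steel pipe wall = ln(23.8/17)/(2π×53.8×1) = 9.954×10^-4 K/W
R_cork board = ln(63.8/23.8)/(2π×0.0538×1) = 2.917 K/W
R_mineral wool = ln(138.8/63.8)/(2π×0.0358×1) = 3.456 K/W
R_outer film = 1/(h_o·2πr_oL) = 1/(24.6×2π×0.1388×1) = 0.04661 K/W
R_total = 6.427 K/W
Q = ΔT/R_total = 21/6.427
Q = 3.27 W/m
T_interface = T_inner + Q·ΣR(inner→interface) = 280 + 3.27×2.925

T ≈ 290 K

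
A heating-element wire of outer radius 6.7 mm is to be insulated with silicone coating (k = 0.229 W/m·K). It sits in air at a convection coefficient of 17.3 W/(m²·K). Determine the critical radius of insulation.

For a cylinder r_cr = k/h = 0.229/17.3
r_cr = 13.2 mm; since the bare radius (6.7 mm) is below r_cr, adding a thin layer of insulation will *increase* heat loss.

r_cr ≈ 13.2 mm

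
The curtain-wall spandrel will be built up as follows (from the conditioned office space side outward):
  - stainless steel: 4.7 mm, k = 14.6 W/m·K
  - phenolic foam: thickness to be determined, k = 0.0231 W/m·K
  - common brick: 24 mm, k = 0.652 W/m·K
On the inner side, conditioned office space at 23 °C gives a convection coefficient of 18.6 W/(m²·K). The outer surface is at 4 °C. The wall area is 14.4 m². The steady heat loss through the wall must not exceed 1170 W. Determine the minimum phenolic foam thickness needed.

Thermal resistances in series:
R_inner film = 1/(h_i·A) = 1/(18.6×14.4) = 0.003734 K/W
R_stainless steel = L/(kA) = 0.0047/(14.6×14.4) = 2.236×10^-5 K/W
R_common brick = L/(kA) = 0.024/(0.652×14.4) = 0.002556 K/W
Sum of the known resistances R_other = 0.006312 K/W
Required total resistance R_tot = ΔT/Q_allow = 19/1170 = 0.01624 K/W
R_phenolic foam = R_tot − R_other = 0.009927 K/W
L = R·k·A = 0.009927×0.0231×14.4

L ≈ 3.3 mm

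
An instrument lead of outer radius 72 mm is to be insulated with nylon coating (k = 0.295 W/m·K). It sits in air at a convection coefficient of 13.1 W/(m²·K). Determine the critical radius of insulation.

For a cylinder r_cr = k/h = 0.295/13.1
r_cr = 22.5 mm; since the bare radius (72 mm) is above r_cr, any added insulation will reduce heat loss.

r_cr ≈ 22.5 mm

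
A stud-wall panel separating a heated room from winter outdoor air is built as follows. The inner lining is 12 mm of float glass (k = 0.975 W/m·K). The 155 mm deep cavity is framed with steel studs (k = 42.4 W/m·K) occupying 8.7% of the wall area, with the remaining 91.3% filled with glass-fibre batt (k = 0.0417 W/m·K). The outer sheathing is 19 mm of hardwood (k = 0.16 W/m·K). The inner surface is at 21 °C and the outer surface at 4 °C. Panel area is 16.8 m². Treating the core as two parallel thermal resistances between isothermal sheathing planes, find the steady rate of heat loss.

Sheathing layers in series; stud and cavity paths in parallel between them.
R_inner = 0.012/(0.975×16.8) = 7.326×10^-4 K/W
R_stud  = 0.155/(42.4×0.087×16.8) = 0.002501 K/W
R_cav   = 0.155/(0.0417×0.913×16.8) = 0.2423 K/W
1/R_core = 1/R_stud + 1/R_cav → R_core = 0.002476 K/W
R_outer = 0.019/(0.16×16.8) = 0.007068 K/W
R_total = 0.01028 K/W
Q = ΔT/R_total = 17/0.01028

Q ≈ 1650 W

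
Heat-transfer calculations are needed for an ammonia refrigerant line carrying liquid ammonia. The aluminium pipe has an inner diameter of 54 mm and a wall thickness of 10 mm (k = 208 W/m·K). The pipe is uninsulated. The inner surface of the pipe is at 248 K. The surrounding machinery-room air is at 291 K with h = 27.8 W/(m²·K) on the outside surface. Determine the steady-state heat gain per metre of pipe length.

Per-layer cylindrical resistances, series-summed:
R_aluminium pipe wall = ln(37/27)/(2π×208×1) = 2.411×10^-4 K/W
R_outer film = 1/(h_o·2πr_oL) = 1/(27.8×2π×0.037×1) = 0.1547 K/W
R_total = 0.155 K/W
Q = ΔT/R_total = 43/0.155

q′ ≈ 277 W/m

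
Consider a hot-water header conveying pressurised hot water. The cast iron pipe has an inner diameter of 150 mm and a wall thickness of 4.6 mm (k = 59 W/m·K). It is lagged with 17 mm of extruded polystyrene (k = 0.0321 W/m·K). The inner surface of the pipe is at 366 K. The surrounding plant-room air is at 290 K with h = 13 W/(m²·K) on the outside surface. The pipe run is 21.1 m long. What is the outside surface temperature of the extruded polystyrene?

Cylindrical conduction, so R = ln(r₂/r₁)/(2πkL) per layer, in series:
R_cast iron pipe wall = ln(79.6/75)/(2π×59×21.1) = 7.61×10^-6 K/W
R_extruded polystyrene = ln(96.6/79.6)/(2π×0.0321×21.1) = 0.04548 K/W
R_outer film = 1/(h_o·2πr_oL) = 1/(13×2π×0.0966×21.1) = 0.006006 K/W
R_total = 0.0515 K/W
Q = ΔT/R_total = 76/0.0515
Q = 1480 W
T_interface = T_inner − Q·ΣR(inner→interface) = 366 − 1480×0.04549

T ≈ 299 K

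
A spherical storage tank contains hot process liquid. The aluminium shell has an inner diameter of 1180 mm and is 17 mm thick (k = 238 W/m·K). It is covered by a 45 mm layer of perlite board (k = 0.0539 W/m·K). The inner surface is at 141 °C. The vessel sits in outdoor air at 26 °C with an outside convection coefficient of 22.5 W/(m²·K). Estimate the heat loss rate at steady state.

Q ≈ 653 W

For a spherical shell R = (1/r₁ − 1/r₂)/(4πk); film R = 1/(h·4πr²). In series:
R_aluminium shell = (1/0.59 − 1/0.607)/(4π×238) = 1.587×10^-5 K/W
R_perlite board = (1/0.607 − 1/0.652)/(4π×0.0539) = 0.1679 K/W
R_outer film = 1/(h·4πr_o²) = 1/(22.5×4π×0.652²) = 0.00832 K/W
R_total = 0.1762 K/W
Q = ΔT/R_total = 115/0.1762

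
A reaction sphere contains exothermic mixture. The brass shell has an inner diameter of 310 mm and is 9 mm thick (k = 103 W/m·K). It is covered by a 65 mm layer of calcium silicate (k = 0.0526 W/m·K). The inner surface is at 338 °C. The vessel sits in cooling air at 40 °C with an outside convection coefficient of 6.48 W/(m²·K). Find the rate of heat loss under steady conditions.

Q ≈ 104 W

For a spherical shell R = (1/r₁ − 1/r₂)/(4πk); film R = 1/(h·4πr²). In series:
R_brass shell = (1/0.155 − 1/0.164)/(4π×103) = 2.735×10^-4 K/W
R_calcium silicate = (1/0.164 − 1/0.229)/(4π×0.0526) = 2.618 K/W
R_outer film = 1/(h·4πr_o²) = 1/(6.48×4π×0.229²) = 0.2342 K/W
R_total = 2.853 K/W
Q = ΔT/R_total = 298/2.853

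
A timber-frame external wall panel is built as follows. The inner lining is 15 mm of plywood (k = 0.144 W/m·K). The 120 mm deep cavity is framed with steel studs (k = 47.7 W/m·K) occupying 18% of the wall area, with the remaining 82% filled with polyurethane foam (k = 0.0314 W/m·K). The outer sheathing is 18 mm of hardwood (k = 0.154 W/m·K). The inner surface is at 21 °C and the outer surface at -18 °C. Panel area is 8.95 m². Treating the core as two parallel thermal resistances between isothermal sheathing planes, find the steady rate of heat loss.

Q ≈ 1490 W

Sheathing layers in series; stud and cavity paths in parallel between them.
R_inner = 0.015/(0.144×8.95) = 0.01164 K/W
R_stud  = 0.12/(47.7×0.18×8.95) = 0.001562 K/W
R_cav   = 0.12/(0.0314×0.82×8.95) = 0.5207 K/W
1/R_core = 1/R_stud + 1/R_cav → R_core = 0.001557 K/W
R_outer = 0.018/(0.154×8.95) = 0.01306 K/W
R_total = 0.02626 K/W
Q = ΔT/R_total = 39/0.02626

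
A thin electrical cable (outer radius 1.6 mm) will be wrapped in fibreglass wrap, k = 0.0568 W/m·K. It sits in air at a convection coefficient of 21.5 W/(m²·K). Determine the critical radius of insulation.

For a cylinder r_cr = k/h = 0.0568/21.5
r_cr = 2.64 mm; since the bare radius (1.6 mm) is below r_cr, adding a thin layer of insulation will *increase* heat loss.

r_cr ≈ 2.64 mm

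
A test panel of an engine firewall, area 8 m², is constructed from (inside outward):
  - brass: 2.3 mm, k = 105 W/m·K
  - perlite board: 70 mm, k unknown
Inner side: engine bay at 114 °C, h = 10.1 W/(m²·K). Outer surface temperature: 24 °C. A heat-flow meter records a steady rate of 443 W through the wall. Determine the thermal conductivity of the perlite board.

k ≈ 0.0459 W/(m·K)

Using the resistance-network approach (series):
R_inner film = 1/(h_i·A) = 1/(10.1×8) = 0.01238 K/W
R_brass = L/(kA) = 0.0023/(105×8) = 2.738×10^-6 K/W
Sum of known resistances R_other = 0.01238 K/W
Total R = ΔT/Q = 90/443 = 0.2032 K/W
R_perlite board = R_total − R_other = 0.1908 K/W
k = L/(R·A) = 0.07/(0.1908×8)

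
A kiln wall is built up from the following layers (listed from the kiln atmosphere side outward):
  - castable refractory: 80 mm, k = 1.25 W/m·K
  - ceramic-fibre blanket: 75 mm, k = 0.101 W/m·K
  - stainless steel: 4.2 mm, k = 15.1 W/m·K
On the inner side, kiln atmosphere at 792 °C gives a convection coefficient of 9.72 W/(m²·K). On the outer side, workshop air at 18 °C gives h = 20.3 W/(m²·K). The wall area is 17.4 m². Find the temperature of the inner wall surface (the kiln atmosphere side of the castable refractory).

Thermal resistances in series:
R_inner film = 1/(h_i·A) = 1/(9.72×17.4) = 0.005913 K/W
R_castable refractory = L/(kA) = 0.08/(1.25×17.4) = 0.003678 K/W
R_ceramic-fibre blanket = L/(kA) = 0.075/(0.101×17.4) = 0.04268 K/W
R_stainless steel = L/(kA) = 0.0042/(15.1×17.4) = 1.599×10^-5 K/W
R_outer film = 1/(h_o·A) = 1/(20.3×17.4) = 0.002831 K/W
R_total = 0.05511 K/W;  Q = ΔT/R_total = 774/0.05511 = 14040 W
T_interface = T_inner − Q·ΣR(inner→interface) = 792 − 14000×0.005913

T ≈ 709 °C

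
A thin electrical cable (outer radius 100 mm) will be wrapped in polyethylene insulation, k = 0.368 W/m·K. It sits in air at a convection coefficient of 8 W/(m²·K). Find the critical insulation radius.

r_cr ≈ 46 mm

For a cylinder r_cr = k/h = 0.368/8
r_cr = 46 mm; since the bare radius (100 mm) is above r_cr, any added insulation will reduce heat loss.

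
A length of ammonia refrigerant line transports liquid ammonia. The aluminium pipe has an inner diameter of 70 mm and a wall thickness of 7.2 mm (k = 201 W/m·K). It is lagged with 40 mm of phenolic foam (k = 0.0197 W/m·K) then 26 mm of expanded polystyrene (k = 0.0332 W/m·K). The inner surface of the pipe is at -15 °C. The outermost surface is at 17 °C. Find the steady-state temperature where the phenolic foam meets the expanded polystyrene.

T ≈ 10.7 °C

Cylindrical conduction, so R = ln(r₂/r₁)/(2πkL) per layer, in series:
R_aluminium pipe wall = ln(42.2/35)/(2π×201×1) = 1.481×10^-4 K/W
R_phenolic foam = ln(82.2/42.2)/(2π×0.0197×1) = 5.387 K/W
R_expanded polystyrene = ln(108.2/82.2)/(2π×0.0332×1) = 1.317 K/W
R_total = 6.704 K/W
Q = ΔT/R_total = 32/6.704
Q = 4.77 W/m
T_interface = T_inner + Q·ΣR(inner→interface) = -15 + 4.77×5.387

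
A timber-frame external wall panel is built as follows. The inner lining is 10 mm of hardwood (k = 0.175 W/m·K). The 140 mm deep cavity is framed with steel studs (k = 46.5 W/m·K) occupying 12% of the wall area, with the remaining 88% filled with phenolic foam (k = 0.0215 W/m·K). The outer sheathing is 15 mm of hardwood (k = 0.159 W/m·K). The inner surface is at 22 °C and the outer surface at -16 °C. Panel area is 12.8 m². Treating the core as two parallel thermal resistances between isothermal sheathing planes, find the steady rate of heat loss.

Sheathing layers in series; stud and cavity paths in parallel between them.
R_inner = 0.01/(0.175×12.8) = 0.004464 K/W
R_stud  = 0.14/(46.5×0.12×12.8) = 0.00196 K/W
R_cav   = 0.14/(0.0215×0.88×12.8) = 0.5781 K/W
1/R_core = 1/R_stud + 1/R_cav → R_core = 0.001954 K/W
R_outer = 0.015/(0.159×12.8) = 0.00737 K/W
R_total = 0.01379 K/W
Q = ΔT/R_total = 38/0.01379

Q ≈ 2760 W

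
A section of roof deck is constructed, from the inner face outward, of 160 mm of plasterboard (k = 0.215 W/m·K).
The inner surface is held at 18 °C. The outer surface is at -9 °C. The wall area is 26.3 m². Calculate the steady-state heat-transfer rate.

Q ≈ 954 W

Treating each layer as a thermal resistance in series:
R_plasterboard = L/(kA) = 0.16/(0.215×26.3) = 0.0283 K/W
R_total = 0.0283 K/W
Q = ΔT / R_total = 27 / 0.0283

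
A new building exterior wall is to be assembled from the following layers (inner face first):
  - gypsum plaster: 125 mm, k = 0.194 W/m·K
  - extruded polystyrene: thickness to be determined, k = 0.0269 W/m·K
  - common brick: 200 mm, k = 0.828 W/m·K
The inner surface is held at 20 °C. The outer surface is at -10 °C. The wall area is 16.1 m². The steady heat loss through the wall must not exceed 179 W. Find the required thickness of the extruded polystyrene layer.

Thermal resistances in series:
R_gypsum plaster = L/(kA) = 0.125/(0.194×16.1) = 0.04002 K/W
R_common brick = L/(kA) = 0.2/(0.828×16.1) = 0.015 K/W
Sum of the known resistances R_other = 0.05502 K/W
Required total resistance R_tot = ΔT/Q_allow = 30/179 = 0.1676 K/W
R_extruded polystyrene = R_tot − R_other = 0.1126 K/W
L = R·k·A = 0.1126×0.0269×16.1

L ≈ 48.8 mm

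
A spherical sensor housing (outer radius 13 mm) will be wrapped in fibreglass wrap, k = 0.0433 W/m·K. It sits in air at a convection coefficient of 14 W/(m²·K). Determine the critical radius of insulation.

r_cr ≈ 6.19 mm

For a sphere r_cr = 2k/h = 2×0.0433/14
r_cr = 6.19 mm; since the bare radius (13 mm) is above r_cr, any added insulation will reduce heat loss.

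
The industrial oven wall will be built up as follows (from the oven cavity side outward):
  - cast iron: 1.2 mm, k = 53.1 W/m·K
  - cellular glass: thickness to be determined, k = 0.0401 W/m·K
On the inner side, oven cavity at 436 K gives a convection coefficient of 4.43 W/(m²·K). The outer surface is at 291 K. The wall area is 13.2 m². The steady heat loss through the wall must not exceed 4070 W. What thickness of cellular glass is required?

Model the wall as resistances in series:
R_inner film = 1/(h_i·A) = 1/(4.43×13.2) = 0.0171 K/W
R_cast iron = L/(kA) = 0.0012/(53.1×13.2) = 1.712×10^-6 K/W
Sum of the known resistances R_other = 0.0171 K/W
Required total resistance R_tot = ΔT/Q_allow = 145/4070 = 0.03563 K/W
R_cellular glass = R_tot − R_other = 0.01852 K/W
L = R·k·A = 0.01852×0.0401×13.2

L ≈ 9.81 mm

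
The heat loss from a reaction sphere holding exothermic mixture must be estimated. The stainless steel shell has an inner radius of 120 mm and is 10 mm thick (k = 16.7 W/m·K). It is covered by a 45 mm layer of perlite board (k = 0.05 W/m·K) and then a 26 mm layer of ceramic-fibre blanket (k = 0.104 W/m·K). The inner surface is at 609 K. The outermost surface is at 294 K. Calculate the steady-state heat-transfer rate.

Each spherical layer contributes R = (1/r_i − 1/r_o)/(4πk):
R_stainless steel shell = (1/0.12 − 1/0.13)/(4π×16.7) = 0.003055 K/W
R_perlite board = (1/0.13 − 1/0.175)/(4π×0.05) = 3.148 K/W
R_ceramic-fibre blanket = (1/0.175 − 1/0.201)/(4π×0.104) = 0.5656 K/W
R_total = 3.717 K/W
Q = ΔT/R_total = 315/3.717

Q ≈ 84.8 W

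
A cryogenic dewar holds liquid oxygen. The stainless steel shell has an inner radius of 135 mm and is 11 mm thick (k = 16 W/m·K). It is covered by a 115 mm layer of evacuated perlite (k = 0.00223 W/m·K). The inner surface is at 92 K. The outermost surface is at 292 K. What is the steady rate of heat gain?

Q ≈ 1.86 W

Spherical conduction: R = (1/r_in − 1/r_out)/(4πk) per layer; series-sum.
R_stainless steel shell = (1/0.135 − 1/0.146)/(4π×16) = 0.002776 K/W
R_evacuated perlite = (1/0.146 − 1/0.261)/(4π×0.00223) = 107.7 K/W
R_total = 107.7 K/W
Q = ΔT/R_total = 200/107.7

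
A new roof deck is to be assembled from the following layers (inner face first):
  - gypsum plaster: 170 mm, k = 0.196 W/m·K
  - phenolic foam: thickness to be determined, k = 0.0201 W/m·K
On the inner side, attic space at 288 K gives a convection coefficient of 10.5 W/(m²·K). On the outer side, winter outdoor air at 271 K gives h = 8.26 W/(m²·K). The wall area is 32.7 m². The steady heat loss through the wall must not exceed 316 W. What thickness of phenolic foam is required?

L ≈ 13.6 mm

Using the resistance-network approach (series):
R_inner film = 1/(h_i·A) = 1/(10.5×32.7) = 0.002912 K/W
R_gypsum plaster = L/(kA) = 0.17/(0.196×32.7) = 0.02652 K/W
R_outer film = 1/(h_o·A) = 1/(8.26×32.7) = 0.003702 K/W
Sum of the known resistances R_other = 0.03314 K/W
Required total resistance R_tot = ΔT/Q_allow = 17/316 = 0.0538 K/W
R_phenolic foam = R_tot − R_other = 0.02066 K/W
L = R·k·A = 0.02066×0.0201×32.7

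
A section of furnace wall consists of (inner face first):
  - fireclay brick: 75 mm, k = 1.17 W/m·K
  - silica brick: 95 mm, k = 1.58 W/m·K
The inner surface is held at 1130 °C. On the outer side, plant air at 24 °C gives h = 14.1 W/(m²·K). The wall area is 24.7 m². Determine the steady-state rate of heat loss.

Using the resistance-network approach (series):
R_fireclay brick = L/(kA) = 0.075/(1.17×24.7) = 0.002595 K/W
R_silica brick = L/(kA) = 0.095/(1.58×24.7) = 0.002434 K/W
R_outer film = 1/(h_o·A) = 1/(14.1×24.7) = 0.002871 K/W
R_total = 0.007901 K/W
Q = ΔT / R_total = 1106 / 0.007901

Q ≈ 140000 W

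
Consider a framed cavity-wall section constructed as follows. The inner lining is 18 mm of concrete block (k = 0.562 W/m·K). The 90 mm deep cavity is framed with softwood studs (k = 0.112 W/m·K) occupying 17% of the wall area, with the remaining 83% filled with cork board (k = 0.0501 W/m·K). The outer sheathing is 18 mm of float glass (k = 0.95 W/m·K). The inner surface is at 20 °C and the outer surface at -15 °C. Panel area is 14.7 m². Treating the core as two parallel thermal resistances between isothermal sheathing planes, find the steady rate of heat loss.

Q ≈ 335 W

Sheathing layers in series; stud and cavity paths in parallel between them.
R_inner = 0.018/(0.562×14.7) = 0.002179 K/W
R_stud  = 0.09/(0.112×0.17×14.7) = 0.3216 K/W
R_cav   = 0.09/(0.0501×0.83×14.7) = 0.1472 K/W
1/R_core = 1/R_stud + 1/R_cav → R_core = 0.101 K/W
R_outer = 0.018/(0.95×14.7) = 0.001289 K/W
R_total = 0.1045 K/W
Q = ΔT/R_total = 35/0.1045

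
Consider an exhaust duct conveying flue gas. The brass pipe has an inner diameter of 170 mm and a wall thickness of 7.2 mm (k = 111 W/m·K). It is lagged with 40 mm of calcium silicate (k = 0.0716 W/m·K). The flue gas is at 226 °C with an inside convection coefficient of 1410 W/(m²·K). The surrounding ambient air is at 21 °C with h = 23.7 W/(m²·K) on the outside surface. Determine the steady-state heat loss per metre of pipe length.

q′ ≈ 240 W/m

Cylindrical conduction, so R = ln(r₂/r₁)/(2πkL) per layer, in series:
R_inner film = 1/(h_i·2πr₁L) = 1/(1410×2π×0.085×1) = 0.001328 K/W
R_brass pipe wall = ln(92.2/85)/(2π×111×1) = 1.166×10^-4 K/W
R_calcium silicate = ln(132.2/92.2)/(2π×0.0716×1) = 0.801 K/W
R_outer film = 1/(h_o·2πr_oL) = 1/(23.7×2π×0.1322×1) = 0.0508 K/W
R_total = 0.8533 K/W
Q = ΔT/R_total = 205/0.8533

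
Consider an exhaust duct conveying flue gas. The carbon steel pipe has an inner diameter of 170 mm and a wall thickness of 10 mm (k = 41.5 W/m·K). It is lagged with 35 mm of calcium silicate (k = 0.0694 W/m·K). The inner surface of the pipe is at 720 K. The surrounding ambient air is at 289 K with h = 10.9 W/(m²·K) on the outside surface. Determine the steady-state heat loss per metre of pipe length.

For a radial system each layer contributes R = ln(r_out/r_in)/(2πkL); films add R = 1/(hA).
R_carbon steel pipe wall = ln(95/85)/(2π×41.5×1) = 4.266×10^-4 K/W
R_calcium silicate = ln(130/95)/(2π×0.0694×1) = 0.7193 K/W
R_outer film = 1/(h_o·2πr_oL) = 1/(10.9×2π×0.13×1) = 0.1123 K/W
R_total = 0.8321 K/W
Q = ΔT/R_total = 431/0.8321

q′ ≈ 518 W/m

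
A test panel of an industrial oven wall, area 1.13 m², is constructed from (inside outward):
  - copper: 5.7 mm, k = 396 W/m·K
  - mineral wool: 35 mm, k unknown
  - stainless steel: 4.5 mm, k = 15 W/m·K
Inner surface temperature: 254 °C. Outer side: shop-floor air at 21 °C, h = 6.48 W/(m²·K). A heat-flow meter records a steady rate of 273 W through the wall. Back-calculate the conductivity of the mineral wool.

k ≈ 0.0432 W/(m·K)

Model the wall as resistances in series:
R_copper = L/(kA) = 0.0057/(396×1.13) = 1.274×10^-5 K/W
R_stainless steel = L/(kA) = 0.0045/(15×1.13) = 2.655×10^-4 K/W
R_outer film = 1/(h_o·A) = 1/(6.48×1.13) = 0.1366 K/W
Sum of known resistances R_other = 0.1368 K/W
Total R = ΔT/Q = 233/273 = 0.8535 K/W
R_mineral wool = R_total − R_other = 0.7166 K/W
k = L/(R·A) = 0.035/(0.7166×1.13)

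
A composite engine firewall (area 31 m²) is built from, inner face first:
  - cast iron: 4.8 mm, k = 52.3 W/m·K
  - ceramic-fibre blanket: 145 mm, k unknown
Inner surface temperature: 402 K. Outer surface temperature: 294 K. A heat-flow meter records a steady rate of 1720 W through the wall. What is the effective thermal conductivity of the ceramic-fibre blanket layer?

Using the resistance-network approach (series):
R_cast iron = L/(kA) = 0.0048/(52.3×31) = 2.961×10^-6 K/W
Sum of known resistances R_other = 2.961×10^-6 K/W
Total R = ΔT/Q = 108/1720 = 0.06279 K/W
R_ceramic-fibre blanket = R_total − R_other = 0.06279 K/W
k = L/(R·A) = 0.145/(0.06279×31)

k ≈ 0.0745 W/(m·K)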